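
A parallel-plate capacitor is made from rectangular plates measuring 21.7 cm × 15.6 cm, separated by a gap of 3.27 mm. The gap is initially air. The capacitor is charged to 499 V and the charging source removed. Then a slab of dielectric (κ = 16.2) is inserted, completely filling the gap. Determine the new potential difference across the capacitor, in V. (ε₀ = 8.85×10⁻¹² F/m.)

V ≈ 30.8 V

A = 21.7 × 15.6 cm² = 3.39×10⁻² m².
Initially C₁ = ε₀A/d = 8.85×10⁻¹² × 3.39×10⁻² / 3.27×10⁻³ = 9.16×10⁻¹¹ F.
V₁ = 4.99×10² V.
Isolated ⇒ Q is held fixed. C₂ = 16.2 C₁ and V = Q/C, so V₂/V₁ = C₁/C₂ = 0.0617.
V₂ = 0.0617 × 4.99×10² = 30.8 V.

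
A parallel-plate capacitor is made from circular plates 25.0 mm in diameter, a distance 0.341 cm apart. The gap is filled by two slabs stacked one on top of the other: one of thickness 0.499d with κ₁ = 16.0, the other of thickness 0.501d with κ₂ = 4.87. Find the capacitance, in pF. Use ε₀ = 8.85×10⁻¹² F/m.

9.50 pF

A = π(25.0/2 mm)² = 4.91×10⁻⁴ m².
Stacked slabs ⇒ two capacitors in series, each with the full plate area.
C₁ = κ₁ε₀A/d₁ = 16.0 × 8.85×10⁻¹² × 4.91×10⁻⁴ / 1.70×10⁻³ = 4.08×10⁻¹¹ F.
C₂ = κ₂ε₀A/d₂ = 4.87 × 8.85×10⁻¹² × 4.91×10⁻⁴ / 1.71×10⁻³ = 1.24×10⁻¹¹ F.
C = (1/C₁ + 1/C₂)⁻¹ = 9.50×10⁻¹² F.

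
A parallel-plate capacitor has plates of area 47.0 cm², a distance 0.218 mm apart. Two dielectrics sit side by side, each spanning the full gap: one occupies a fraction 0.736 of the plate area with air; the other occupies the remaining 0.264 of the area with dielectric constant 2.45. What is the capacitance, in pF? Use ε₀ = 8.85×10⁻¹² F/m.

A = 47.0 cm² = 4.70×10⁻³ m².
Side-by-side slabs ⇒ two capacitors in parallel, each spanning the full gap.
C₁ = κ₁ε₀A₁/d = 1.00 × 8.85×10⁻¹² × 3.46×10⁻³ / 2.18×10⁻⁴ = 1.40×10⁻¹⁰ F.
C₂ = κ₂ε₀A₂/d = 2.45 × 8.85×10⁻¹² × 1.24×10⁻³ / 2.18×10⁻⁴ = 1.23×10⁻¹⁰ F.
C = C₁ + C₂ = 2.64×10⁻¹⁰ F.

C ≈ 264 pF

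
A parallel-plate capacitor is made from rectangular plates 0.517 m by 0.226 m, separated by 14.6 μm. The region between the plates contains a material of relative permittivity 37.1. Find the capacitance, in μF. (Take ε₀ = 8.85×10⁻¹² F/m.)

2.63 μF

A = 0.517 × 0.226 m² = 0.117 m².
C = κε₀A/d = 37.1 × 8.85×10⁻¹² × 0.117 / 1.46×10⁻⁵ = 2.63×10⁻⁶ F.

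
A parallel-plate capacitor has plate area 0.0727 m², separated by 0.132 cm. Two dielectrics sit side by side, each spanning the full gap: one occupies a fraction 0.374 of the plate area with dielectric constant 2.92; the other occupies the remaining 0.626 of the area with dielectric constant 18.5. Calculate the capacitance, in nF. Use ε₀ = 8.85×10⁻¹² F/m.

Side-by-side slabs ⇒ two capacitors in parallel, each spanning the full gap.
C₁ = κ₁ε₀A₁/d = 2.92 × 8.85×10⁻¹² × 2.72×10⁻² / 1.32×10⁻³ = 5.32×10⁻¹⁰ F.
C₂ = κ₂ε₀A₂/d = 18.5 × 8.85×10⁻¹² × 4.55×10⁻² / 1.32×10⁻³ = 5.64×10⁻⁹ F.
C = C₁ + C₂ = 6.18×10⁻⁹ F.

6.18 nF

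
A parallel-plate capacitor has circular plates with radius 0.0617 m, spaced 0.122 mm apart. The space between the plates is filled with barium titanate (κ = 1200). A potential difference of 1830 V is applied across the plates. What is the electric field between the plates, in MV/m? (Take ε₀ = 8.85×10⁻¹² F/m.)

E = V/d = 1830 / 1.22×10⁻⁴ = 1.50×10⁷ V/m.

E ≈ 15.0 MV/m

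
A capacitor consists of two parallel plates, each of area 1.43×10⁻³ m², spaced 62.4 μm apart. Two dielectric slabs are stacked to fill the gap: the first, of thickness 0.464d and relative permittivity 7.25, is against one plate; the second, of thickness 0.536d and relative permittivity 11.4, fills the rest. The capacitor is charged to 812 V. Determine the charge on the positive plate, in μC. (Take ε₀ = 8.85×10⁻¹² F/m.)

Stacked slabs ⇒ two capacitors in series, each with the full plate area.
C₁ = κ₁ε₀A/d₁ = 7.25 × 8.85×10⁻¹² × 1.43×10⁻³ / 2.90×10⁻⁵ = 3.17×10⁻⁹ F.
C₂ = κ₂ε₀A/d₂ = 11.4 × 8.85×10⁻¹² × 1.43×10⁻³ / 3.34×10⁻⁵ = 4.31×10⁻⁹ F.
C = (1/C₁ + 1/C₂)⁻¹ = 1.83×10⁻⁹ F.
Q = CV = 1.83×10⁻⁹ × 812 = 1.48×10⁻⁶ C.

Q ≈ 1.48 μC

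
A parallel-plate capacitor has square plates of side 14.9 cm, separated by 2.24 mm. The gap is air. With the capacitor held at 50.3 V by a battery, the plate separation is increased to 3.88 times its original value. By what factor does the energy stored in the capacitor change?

0.258

Battery connected ⇒ V is held fixed.
C₂ = 0.258 C₁ and U = ½CV², so U₂/U₁ = C₂/C₁ = 0.258.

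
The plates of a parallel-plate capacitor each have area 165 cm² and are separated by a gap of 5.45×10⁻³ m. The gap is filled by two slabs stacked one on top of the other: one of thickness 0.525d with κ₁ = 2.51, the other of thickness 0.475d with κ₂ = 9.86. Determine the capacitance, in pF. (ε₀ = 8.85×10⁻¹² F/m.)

104 pF

A = 165 cm² = 1.65×10⁻² m².
Stacked slabs ⇒ two capacitors in series, each with the full plate area.
C₁ = κ₁ε₀A/d₁ = 2.51 × 8.85×10⁻¹² × 1.65×10⁻² / 2.86×10⁻³ = 1.28×10⁻¹⁰ F.
C₂ = κ₂ε₀A/d₂ = 9.86 × 8.85×10⁻¹² × 1.65×10⁻² / 2.59×10⁻³ = 5.56×10⁻¹⁰ F.
C = (1/C₁ + 1/C₂)⁻¹ = 1.04×10⁻¹⁰ F.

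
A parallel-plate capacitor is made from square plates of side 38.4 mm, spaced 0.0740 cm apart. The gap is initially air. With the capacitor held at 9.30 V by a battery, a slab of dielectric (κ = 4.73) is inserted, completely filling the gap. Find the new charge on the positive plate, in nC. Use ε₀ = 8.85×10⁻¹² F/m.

A = (38.4 mm)² = 1.47×10⁻³ m².
Initially C₁ = ε₀A/d = 8.85×10⁻¹² × 1.47×10⁻³ / 7.40×10⁻⁴ = 1.76×10⁻¹¹ F.
Q₁ = 1.64×10⁻¹⁰ C.
Battery connected ⇒ V is held fixed. C₂ = 4.73 C₁ and Q = CV, so Q₂/Q₁ = C₂/C₁ = 4.73.
Q₂ = 4.73 × 1.64×10⁻¹⁰ = 7.76×10⁻¹⁰ C.

Q ≈ 0.776 nC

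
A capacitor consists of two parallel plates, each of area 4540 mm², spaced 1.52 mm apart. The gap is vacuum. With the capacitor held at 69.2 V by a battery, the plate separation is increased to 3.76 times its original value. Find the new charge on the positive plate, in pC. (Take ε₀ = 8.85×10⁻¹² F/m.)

Q ≈ 486 pC

A = 4540 mm² = 4.54×10⁻³ m².
Initially C₁ = ε₀A/d = 8.85×10⁻¹² × 4.54×10⁻³ / 1.52×10⁻³ = 2.64×10⁻¹¹ F.
Q₁ = 1.83×10⁻⁹ C.
Battery connected ⇒ V is held fixed. C₂ = 0.266 C₁ and Q = CV, so Q₂/Q₁ = C₂/C₁ = 0.266.
Q₂ = 0.266 × 1.83×10⁻⁹ = 4.86×10⁻¹⁰ C.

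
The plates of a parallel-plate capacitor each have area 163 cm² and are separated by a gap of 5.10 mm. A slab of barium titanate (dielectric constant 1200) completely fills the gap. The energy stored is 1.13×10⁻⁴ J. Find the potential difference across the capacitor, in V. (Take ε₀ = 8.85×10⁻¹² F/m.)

A = 163 cm² = 1.63×10⁻² m².
C = κε₀A/d = 1200 × 8.85×10⁻¹² × 1.63×10⁻² / 5.10×10⁻³ = 3.39×10⁻⁸ F.
V = √(2U/C) = √(2 × 1.13×10⁻⁴ / 3.39×10⁻⁸) = 81.6 V.

81.6 V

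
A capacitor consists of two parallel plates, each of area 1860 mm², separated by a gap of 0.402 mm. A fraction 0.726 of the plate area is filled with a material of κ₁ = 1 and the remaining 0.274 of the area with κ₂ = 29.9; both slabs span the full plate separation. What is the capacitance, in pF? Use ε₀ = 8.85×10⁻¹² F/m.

A = 1860 mm² = 1.86×10⁻³ m².
Side-by-side slabs ⇒ two capacitors in parallel, each spanning the full gap.
C₁ = κ₁ε₀A₁/d = 1.00 × 8.85×10⁻¹² × 1.35×10⁻³ / 4.02×10⁻⁴ = 2.97×10⁻¹¹ F.
C₂ = κ₂ε₀A₂/d = 29.9 × 8.85×10⁻¹² × 5.10×10⁻⁴ / 4.02×10⁻⁴ = 3.35×10⁻¹⁰ F.
C = C₁ + C₂ = 3.65×10⁻¹⁰ F.

365 pF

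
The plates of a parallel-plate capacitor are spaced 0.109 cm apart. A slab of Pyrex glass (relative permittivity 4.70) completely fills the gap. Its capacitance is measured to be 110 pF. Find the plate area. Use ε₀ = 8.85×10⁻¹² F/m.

A = Cd/(κε₀) = 1.10×10⁻¹⁰ × 1.09×10⁻³ / (4.70 × 8.85×10⁻¹²) = 2.88×10⁻³ m².

A ≈ 28.8 cm²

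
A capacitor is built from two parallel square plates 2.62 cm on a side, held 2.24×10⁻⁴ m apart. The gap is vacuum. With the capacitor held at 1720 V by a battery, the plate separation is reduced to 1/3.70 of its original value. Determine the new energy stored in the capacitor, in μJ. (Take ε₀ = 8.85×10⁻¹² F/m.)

148 μJ

A = (2.62 cm)² = 6.86×10⁻⁴ m².
Initially C₁ = ε₀A/d = 8.85×10⁻¹² × 6.86×10⁻⁴ / 2.24×10⁻⁴ = 2.71×10⁻¹¹ F.
U₁ = 4.01×10⁻⁵ J.
Battery connected ⇒ V is held fixed. C₂ = 3.70 C₁ and U = ½CV², so U₂/U₁ = C₂/C₁ = 3.70.
U₂ = 3.70 × 4.01×10⁻⁵ = 1.48×10⁻⁴ J.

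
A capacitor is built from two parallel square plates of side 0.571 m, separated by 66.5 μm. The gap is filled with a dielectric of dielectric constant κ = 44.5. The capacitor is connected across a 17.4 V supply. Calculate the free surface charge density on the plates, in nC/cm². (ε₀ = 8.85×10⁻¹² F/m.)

10.3 nC/cm²

A = (0.571 m)² = 0.326 m².
C = κε₀A/d = 44.5 × 8.85×10⁻¹² × 0.326 / 6.65×10⁻⁵ = 1.93×10⁻⁶ F.
σ = Q/A = CV/A = 1.93×10⁻⁶ × 17.4 / 0.326 = 1.03×10⁻⁴ C/m².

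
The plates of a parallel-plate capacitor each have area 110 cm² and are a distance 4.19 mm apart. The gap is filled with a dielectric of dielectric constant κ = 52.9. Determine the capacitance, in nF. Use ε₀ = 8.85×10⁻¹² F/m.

1.23 nF

A = 110 cm² = 1.10×10⁻² m².
C = κε₀A/d = 52.9 × 8.85×10⁻¹² × 1.10×10⁻² / 4.19×10⁻³ = 1.23×10⁻⁹ F.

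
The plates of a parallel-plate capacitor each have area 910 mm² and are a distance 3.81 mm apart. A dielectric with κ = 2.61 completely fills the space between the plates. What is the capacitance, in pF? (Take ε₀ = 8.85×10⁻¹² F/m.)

C ≈ 5.52 pF

A = 910 mm² = 9.10×10⁻⁴ m².
C = κε₀A/d = 2.61 × 8.85×10⁻¹² × 9.10×10⁻⁴ / 3.81×10⁻³ = 5.52×10⁻¹² F.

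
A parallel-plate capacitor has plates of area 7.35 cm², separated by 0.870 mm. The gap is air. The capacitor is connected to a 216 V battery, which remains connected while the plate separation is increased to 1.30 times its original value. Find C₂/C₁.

C = ε₀A/d scales as 1/d, so C₂/C₁ = d₁/d₂ = 1/1.30 = 0.769.

C₂/C₁ ≈ 0.769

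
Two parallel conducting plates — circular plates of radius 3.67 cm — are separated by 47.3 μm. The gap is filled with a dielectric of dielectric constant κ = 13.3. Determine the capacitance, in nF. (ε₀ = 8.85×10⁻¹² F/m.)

10.5 nF

A = π(3.67 cm)² = 4.23×10⁻³ m².
C = κε₀A/d = 13.3 × 8.85×10⁻¹² × 4.23×10⁻³ / 4.73×10⁻⁵ = 1.05×10⁻⁸ F.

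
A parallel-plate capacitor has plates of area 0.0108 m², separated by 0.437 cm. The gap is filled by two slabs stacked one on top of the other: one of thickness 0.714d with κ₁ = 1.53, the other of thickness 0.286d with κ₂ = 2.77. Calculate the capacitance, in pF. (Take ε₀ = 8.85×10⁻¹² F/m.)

C ≈ 38.4 pF

Stacked slabs ⇒ two capacitors in series, each with the full plate area.
C₁ = κ₁ε₀A/d₁ = 1.53 × 8.85×10⁻¹² × 1.08×10⁻² / 3.12×10⁻³ = 4.69×10⁻¹¹ F.
C₂ = κ₂ε₀A/d₂ = 2.77 × 8.85×10⁻¹² × 1.08×10⁻² / 1.25×10⁻³ = 2.12×10⁻¹⁰ F.
C = (1/C₁ + 1/C₂)⁻¹ = 3.84×10⁻¹¹ F.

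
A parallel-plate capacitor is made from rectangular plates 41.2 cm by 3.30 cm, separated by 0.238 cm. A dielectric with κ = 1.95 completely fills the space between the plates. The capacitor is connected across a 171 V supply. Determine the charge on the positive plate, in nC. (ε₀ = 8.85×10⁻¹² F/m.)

A = 41.2 × 3.30 cm² = 1.36×10⁻² m².
C = κε₀A/d = 1.95 × 8.85×10⁻¹² × 1.36×10⁻² / 2.38×10⁻³ = 9.86×10⁻¹¹ F.
Q = CV = 9.86×10⁻¹¹ × 171 = 1.69×10⁻⁸ C.

Q ≈ 16.9 nC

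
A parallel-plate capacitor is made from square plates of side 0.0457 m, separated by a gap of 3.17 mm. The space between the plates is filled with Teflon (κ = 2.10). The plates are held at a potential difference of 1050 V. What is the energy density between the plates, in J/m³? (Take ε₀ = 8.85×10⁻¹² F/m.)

1.02 J/m³

E = V/d = 1050 / 3.17×10⁻³ = 3.31×10⁵ V/m.
u = ½κε₀E² = ½ × 2.10 × 8.85×10⁻¹² × (3.31×10⁵)² = 1.02 J/m³.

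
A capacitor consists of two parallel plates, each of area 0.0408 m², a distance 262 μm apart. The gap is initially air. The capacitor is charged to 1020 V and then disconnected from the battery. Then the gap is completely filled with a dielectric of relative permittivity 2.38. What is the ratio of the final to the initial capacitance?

C₂/C₁ ≈ 2.38

C = κε₀A/d scales with κ, so C₂/C₁ = κ = 2.38.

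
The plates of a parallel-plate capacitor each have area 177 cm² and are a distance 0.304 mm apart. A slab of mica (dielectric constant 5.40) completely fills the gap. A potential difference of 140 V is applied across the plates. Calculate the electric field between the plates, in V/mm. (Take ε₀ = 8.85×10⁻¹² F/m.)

461 V/mm

E = V/d = 140 / 3.04×10⁻⁴ = 4.61×10⁵ V/m.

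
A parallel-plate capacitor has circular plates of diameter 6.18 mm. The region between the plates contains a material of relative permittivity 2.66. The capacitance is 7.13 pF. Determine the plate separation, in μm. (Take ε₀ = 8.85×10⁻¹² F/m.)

99.0 μm

A = π(6.18/2 mm)² = 3.00×10⁻⁵ m².
d = κε₀A/C = 2.66 × 8.85×10⁻¹² × 3.00×10⁻⁵ / 7.13×10⁻¹² = 9.90×10⁻⁵ m.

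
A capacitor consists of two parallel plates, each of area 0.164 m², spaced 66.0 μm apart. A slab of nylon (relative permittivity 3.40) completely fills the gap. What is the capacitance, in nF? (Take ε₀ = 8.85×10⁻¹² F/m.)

C ≈ 74.8 nF

C = κε₀A/d = 3.40 × 8.85×10⁻¹² × 0.164 / 6.60×10⁻⁵ = 7.48×10⁻⁸ F.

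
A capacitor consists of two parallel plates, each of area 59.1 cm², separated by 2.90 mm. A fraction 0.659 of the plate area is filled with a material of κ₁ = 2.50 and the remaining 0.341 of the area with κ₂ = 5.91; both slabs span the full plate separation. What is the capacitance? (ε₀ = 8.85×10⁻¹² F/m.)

A = 59.1 cm² = 5.91×10⁻³ m².
Side-by-side slabs ⇒ two capacitors in parallel, each spanning the full gap.
C₁ = κ₁ε₀A₁/d = 2.50 × 8.85×10⁻¹² × 3.89×10⁻³ / 2.90×10⁻³ = 2.97×10⁻¹¹ F.
C₂ = κ₂ε₀A₂/d = 5.91 × 8.85×10⁻¹² × 2.02×10⁻³ / 2.90×10⁻³ = 3.63×10⁻¹¹ F.
C = C₁ + C₂ = 6.61×10⁻¹¹ F.

C ≈ 66.1 pF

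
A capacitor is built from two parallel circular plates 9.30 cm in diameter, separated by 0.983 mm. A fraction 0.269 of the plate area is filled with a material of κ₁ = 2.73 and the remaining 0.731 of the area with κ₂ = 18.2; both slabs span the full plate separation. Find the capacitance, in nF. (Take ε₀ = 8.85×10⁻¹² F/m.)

C ≈ 0.859 nF

A = π(9.30/2 cm)² = 6.79×10⁻³ m².
Side-by-side slabs ⇒ two capacitors in parallel, each spanning the full gap.
C₁ = κ₁ε₀A₁/d = 2.73 × 8.85×10⁻¹² × 1.83×10⁻³ / 9.83×10⁻⁴ = 4.49×10⁻¹¹ F.
C₂ = κ₂ε₀A₂/d = 18.2 × 8.85×10⁻¹² × 4.97×10⁻³ / 9.83×10⁻⁴ = 8.14×10⁻¹⁰ F.
C = C₁ + C₂ = 8.59×10⁻¹⁰ F.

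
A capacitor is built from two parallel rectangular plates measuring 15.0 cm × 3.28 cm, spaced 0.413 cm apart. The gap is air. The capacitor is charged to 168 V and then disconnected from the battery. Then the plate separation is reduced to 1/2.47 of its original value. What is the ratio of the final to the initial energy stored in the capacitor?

Isolated ⇒ Q is held fixed.
C₂ = 2.47 C₁ and U = Q²/(2C), so U₂/U₁ = C₁/C₂ = 0.405.

0.405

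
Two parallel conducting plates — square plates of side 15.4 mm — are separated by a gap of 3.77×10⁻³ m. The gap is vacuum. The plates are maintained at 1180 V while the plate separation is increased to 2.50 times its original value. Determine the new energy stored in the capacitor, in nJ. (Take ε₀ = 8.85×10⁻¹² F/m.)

U ≈ 155 nJ

A = (15.4 mm)² = 2.37×10⁻⁴ m².
Initially C₁ = ε₀A/d = 8.85×10⁻¹² × 2.37×10⁻⁴ / 3.77×10⁻³ = 5.57×10⁻¹³ F.
U₁ = 3.88×10⁻⁷ J.
Battery connected ⇒ V is held fixed. C₂ = 0.400 C₁ and U = ½CV², so U₂/U₁ = C₂/C₁ = 0.400.
U₂ = 0.400 × 3.88×10⁻⁷ = 1.55×10⁻⁷ J.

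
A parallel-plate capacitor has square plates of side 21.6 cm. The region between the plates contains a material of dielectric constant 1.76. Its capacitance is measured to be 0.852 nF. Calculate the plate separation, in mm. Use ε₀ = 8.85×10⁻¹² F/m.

d ≈ 0.853 mm

A = (21.6 cm)² = 4.67×10⁻² m².
d = κε₀A/C = 1.76 × 8.85×10⁻¹² × 4.67×10⁻² / 8.52×10⁻¹⁰ = 8.53×10⁻⁴ m.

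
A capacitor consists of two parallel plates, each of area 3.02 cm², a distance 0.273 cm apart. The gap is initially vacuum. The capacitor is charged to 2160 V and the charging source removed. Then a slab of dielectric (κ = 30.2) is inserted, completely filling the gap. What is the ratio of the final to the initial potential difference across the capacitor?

Isolated ⇒ Q is held fixed.
C₂ = 30.2 C₁ and V = Q/C, so V₂/V₁ = C₁/C₂ = 0.0331.

V₂/V₁ ≈ 0.0331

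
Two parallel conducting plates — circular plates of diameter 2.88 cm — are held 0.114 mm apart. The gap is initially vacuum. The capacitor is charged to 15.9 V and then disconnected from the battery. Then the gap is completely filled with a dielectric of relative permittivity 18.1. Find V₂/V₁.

0.0552

Isolated ⇒ Q is held fixed.
C₂ = 18.1 C₁ and V = Q/C, so V₂/V₁ = C₁/C₂ = 0.0552.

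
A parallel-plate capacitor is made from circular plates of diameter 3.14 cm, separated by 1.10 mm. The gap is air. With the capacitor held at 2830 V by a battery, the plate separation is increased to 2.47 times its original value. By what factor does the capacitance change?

C = ε₀A/d scales as 1/d, so C₂/C₁ = d₁/d₂ = 1/2.47 = 0.405.

C₂/C₁ ≈ 0.405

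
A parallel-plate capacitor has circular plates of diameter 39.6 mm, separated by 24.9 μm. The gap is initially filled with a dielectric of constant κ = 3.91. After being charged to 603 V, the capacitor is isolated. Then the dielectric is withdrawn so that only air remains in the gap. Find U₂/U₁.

U₂/U₁ ≈ 3.91

Isolated ⇒ Q is held fixed.
C₂ = 0.256 C₁ and U = Q²/(2C), so U₂/U₁ = C₁/C₂ = 3.91.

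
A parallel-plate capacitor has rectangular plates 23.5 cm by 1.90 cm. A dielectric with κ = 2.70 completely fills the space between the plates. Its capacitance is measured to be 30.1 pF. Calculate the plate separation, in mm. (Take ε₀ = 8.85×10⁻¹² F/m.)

3.54 mm

A = 23.5 × 1.90 cm² = 4.46×10⁻³ m².
d = κε₀A/C = 2.70 × 8.85×10⁻¹² × 4.46×10⁻³ / 3.01×10⁻¹¹ = 3.54×10⁻³ m.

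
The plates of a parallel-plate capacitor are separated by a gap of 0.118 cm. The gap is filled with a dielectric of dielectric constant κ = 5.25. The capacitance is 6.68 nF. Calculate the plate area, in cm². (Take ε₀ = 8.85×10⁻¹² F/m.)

A ≈ 1697 cm²

A = Cd/(κε₀) = 6.68×10⁻⁹ × 1.18×10⁻³ / (5.25 × 8.85×10⁻¹²) = 0.170 m².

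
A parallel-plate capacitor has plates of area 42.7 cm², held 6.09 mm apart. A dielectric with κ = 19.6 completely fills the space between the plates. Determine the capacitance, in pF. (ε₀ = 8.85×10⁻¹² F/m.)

A = 42.7 cm² = 4.27×10⁻³ m².
C = κε₀A/d = 19.6 × 8.85×10⁻¹² × 4.27×10⁻³ / 6.09×10⁻³ = 1.22×10⁻¹⁰ F.

122 pF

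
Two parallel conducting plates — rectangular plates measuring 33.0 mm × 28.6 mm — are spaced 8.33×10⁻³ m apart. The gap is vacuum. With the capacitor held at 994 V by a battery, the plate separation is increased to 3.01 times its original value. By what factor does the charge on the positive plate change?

Q₂/Q₁ ≈ 0.332

Battery connected ⇒ V is held fixed.
C₂ = 0.332 C₁ and Q = CV, so Q₂/Q₁ = C₂/C₁ = 0.332.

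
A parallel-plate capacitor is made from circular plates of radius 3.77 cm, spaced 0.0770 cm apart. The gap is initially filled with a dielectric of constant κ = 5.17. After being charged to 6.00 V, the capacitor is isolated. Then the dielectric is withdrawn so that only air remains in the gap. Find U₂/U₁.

Isolated ⇒ Q is held fixed.
C₂ = 0.193 C₁ and U = Q²/(2C), so U₂/U₁ = C₁/C₂ = 5.17.

U₂/U₁ ≈ 5.17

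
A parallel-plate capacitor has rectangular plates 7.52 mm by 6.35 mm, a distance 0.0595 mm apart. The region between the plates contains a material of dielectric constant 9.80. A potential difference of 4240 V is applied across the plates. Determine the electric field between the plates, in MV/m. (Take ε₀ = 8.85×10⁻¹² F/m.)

E = V/d = 4240 / 5.95×10⁻⁵ = 7.13×10⁷ V/m.

71.3 MV/m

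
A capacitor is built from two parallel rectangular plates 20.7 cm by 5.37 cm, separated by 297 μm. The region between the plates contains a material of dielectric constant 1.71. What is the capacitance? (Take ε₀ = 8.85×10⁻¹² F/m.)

A = 20.7 × 5.37 cm² = 1.11×10⁻² m².
C = κε₀A/d = 1.71 × 8.85×10⁻¹² × 1.11×10⁻² / 2.97×10⁻⁴ = 5.66×10⁻¹⁰ F.

C ≈ 0.566 nF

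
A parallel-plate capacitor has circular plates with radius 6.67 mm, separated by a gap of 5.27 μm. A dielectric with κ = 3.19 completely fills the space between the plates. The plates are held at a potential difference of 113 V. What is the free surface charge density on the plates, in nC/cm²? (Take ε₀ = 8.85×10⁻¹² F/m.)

A = π(6.67 mm)² = 1.40×10⁻⁴ m².
C = κε₀A/d = 3.19 × 8.85×10⁻¹² × 1.40×10⁻⁴ / 5.27×10⁻⁶ = 7.49×10⁻¹⁰ F.
σ = Q/A = CV/A = 7.49×10⁻¹⁰ × 113 / 1.40×10⁻⁴ = 6.05×10⁻⁴ C/m².

σ ≈ 60.5 nC/cm²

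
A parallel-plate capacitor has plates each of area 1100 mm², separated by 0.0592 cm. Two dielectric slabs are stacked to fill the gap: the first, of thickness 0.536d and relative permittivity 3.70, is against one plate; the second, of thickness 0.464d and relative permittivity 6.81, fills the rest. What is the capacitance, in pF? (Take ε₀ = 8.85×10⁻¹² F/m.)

77.2 pF

A = 1100 mm² = 1.10×10⁻³ m².
Stacked slabs ⇒ two capacitors in series, each with the full plate area.
C₁ = κ₁ε₀A/d₁ = 3.70 × 8.85×10⁻¹² × 1.10×10⁻³ / 3.17×10⁻⁴ = 1.14×10⁻¹⁰ F.
C₂ = κ₂ε₀A/d₂ = 6.81 × 8.85×10⁻¹² × 1.10×10⁻³ / 2.75×10⁻⁴ = 2.41×10⁻¹⁰ F.
C = (1/C₁ + 1/C₂)⁻¹ = 7.72×10⁻¹¹ F.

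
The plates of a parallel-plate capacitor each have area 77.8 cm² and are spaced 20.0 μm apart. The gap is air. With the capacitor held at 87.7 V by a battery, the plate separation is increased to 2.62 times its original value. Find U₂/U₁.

U₂/U₁ ≈ 0.382

Battery connected ⇒ V is held fixed.
C₂ = 0.382 C₁ and U = ½CV², so U₂/U₁ = C₂/C₁ = 0.382.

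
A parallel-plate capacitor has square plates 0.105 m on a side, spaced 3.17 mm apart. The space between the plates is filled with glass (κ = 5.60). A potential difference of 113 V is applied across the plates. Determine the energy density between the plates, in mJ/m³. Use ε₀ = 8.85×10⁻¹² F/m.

u ≈ 31.5 mJ/m³

E = V/d = 113 / 3.17×10⁻³ = 3.56×10⁴ V/m.
u = ½κε₀E² = ½ × 5.60 × 8.85×10⁻¹² × (3.56×10⁴)² = 3.15×10⁻² J/m³.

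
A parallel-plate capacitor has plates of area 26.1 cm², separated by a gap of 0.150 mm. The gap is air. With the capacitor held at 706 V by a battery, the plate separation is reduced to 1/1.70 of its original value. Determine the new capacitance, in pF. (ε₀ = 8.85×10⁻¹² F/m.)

A = 26.1 cm² = 2.61×10⁻³ m².
Initially C₁ = ε₀A/d = 8.85×10⁻¹² × 2.61×10⁻³ / 1.50×10⁻⁴ = 1.54×10⁻¹⁰ F.
C = ε₀A/d scales as 1/d, so C₂/C₁ = d₁/d₂ = 1.70.
C₂ = 1.70 × 1.54×10⁻¹⁰ = 2.62×10⁻¹⁰ F.

C ≈ 262 pF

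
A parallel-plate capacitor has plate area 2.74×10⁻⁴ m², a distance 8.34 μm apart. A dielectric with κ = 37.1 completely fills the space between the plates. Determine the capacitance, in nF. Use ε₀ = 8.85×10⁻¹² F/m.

C = κε₀A/d = 37.1 × 8.85×10⁻¹² × 2.74×10⁻⁴ / 8.34×10⁻⁶ = 1.08×10⁻⁸ F.

C ≈ 10.8 nF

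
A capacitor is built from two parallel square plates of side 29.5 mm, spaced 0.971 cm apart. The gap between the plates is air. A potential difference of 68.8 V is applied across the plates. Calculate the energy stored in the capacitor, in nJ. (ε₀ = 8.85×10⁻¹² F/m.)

U ≈ 1.88 nJ

A = (29.5 mm)² = 8.70×10⁻⁴ m².
C = ε₀A/d = 8.85×10⁻¹² × 8.70×10⁻⁴ / 9.71×10⁻³ = 7.93×10⁻¹³ F.
U = ½CV² = ½ × 7.93×10⁻¹³ × (68.8)² = 1.88×10⁻⁹ J.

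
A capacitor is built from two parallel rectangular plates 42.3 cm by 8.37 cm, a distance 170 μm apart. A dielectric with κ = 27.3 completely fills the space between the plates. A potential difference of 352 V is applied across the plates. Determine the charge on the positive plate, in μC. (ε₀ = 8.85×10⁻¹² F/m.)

17.7 μC

A = 42.3 × 8.37 cm² = 3.54×10⁻² m².
C = κε₀A/d = 27.3 × 8.85×10⁻¹² × 3.54×10⁻² / 1.70×10⁻⁴ = 5.03×10⁻⁸ F.
Q = CV = 5.03×10⁻⁸ × 352 = 1.77×10⁻⁵ C.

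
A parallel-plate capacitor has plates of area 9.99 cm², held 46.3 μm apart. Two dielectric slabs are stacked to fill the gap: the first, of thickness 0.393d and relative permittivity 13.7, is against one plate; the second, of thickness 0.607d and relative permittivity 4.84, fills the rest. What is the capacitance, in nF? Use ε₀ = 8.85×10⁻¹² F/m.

C ≈ 1.24 nF

A = 9.99 cm² = 9.99×10⁻⁴ m².
Stacked slabs ⇒ two capacitors in series, each with the full plate area.
C₁ = κ₁ε₀A/d₁ = 13.7 × 8.85×10⁻¹² × 9.99×10⁻⁴ / 1.82×10⁻⁵ = 6.66×10⁻⁹ F.
C₂ = κ₂ε₀A/d₂ = 4.84 × 8.85×10⁻¹² × 9.99×10⁻⁴ / 2.81×10⁻⁵ = 1.52×10⁻⁹ F.
C = (1/C₁ + 1/C₂)⁻¹ = 1.24×10⁻⁹ F.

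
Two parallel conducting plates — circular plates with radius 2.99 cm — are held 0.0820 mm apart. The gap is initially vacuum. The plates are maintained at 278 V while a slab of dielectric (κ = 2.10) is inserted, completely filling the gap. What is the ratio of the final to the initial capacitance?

C₂/C₁ ≈ 2.10

C = κε₀A/d scales with κ, so C₂/C₁ = κ = 2.10.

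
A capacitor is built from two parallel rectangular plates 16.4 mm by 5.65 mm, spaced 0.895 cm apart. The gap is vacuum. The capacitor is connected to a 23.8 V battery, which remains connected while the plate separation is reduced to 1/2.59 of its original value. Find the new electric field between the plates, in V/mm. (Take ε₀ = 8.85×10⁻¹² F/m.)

6.89 V/mm

A = 16.4 × 5.65 mm² = 9.27×10⁻⁵ m².
Initially C₁ = ε₀A/d = 8.85×10⁻¹² × 9.27×10⁻⁵ / 8.95×10⁻³ = 9.16×10⁻¹⁴ F.
E₁ = 2.66×10³ V/m.
Battery connected ⇒ V is held fixed. E = V/d, so E₂/E₁ = d₁/d₂ = 2.59.
E₂ = 2.59 × 2.66×10³ = 6.89×10³ V/m.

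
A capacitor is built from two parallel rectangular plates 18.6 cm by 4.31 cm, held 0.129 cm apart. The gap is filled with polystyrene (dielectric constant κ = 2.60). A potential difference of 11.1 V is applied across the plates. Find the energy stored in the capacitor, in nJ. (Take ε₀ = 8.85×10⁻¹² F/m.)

U ≈ 8.81 nJ

A = 18.6 × 4.31 cm² = 8.02×10⁻³ m².
C = κε₀A/d = 2.60 × 8.85×10⁻¹² × 8.02×10⁻³ / 1.29×10⁻³ = 1.43×10⁻¹⁰ F.
U = ½CV² = ½ × 1.43×10⁻¹⁰ × (11.1)² = 8.81×10⁻⁹ J.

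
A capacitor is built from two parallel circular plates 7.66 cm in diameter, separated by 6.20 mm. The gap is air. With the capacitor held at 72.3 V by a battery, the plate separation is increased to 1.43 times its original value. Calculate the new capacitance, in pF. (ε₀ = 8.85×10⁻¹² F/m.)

4.60 pF

A = π(7.66/2 cm)² = 4.61×10⁻³ m².
Initially C₁ = ε₀A/d = 8.85×10⁻¹² × 4.61×10⁻³ / 6.20×10⁻³ = 6.58×10⁻¹² F.
C = ε₀A/d scales as 1/d, so C₂/C₁ = d₁/d₂ = 1/1.43 = 0.699.
C₂ = 0.699 × 6.58×10⁻¹² = 4.60×10⁻¹² F.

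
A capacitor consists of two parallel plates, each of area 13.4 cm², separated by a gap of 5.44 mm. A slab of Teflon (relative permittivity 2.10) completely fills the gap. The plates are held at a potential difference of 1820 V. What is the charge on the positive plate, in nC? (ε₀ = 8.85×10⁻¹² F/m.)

A = 13.4 cm² = 1.34×10⁻³ m².
C = κε₀A/d = 2.10 × 8.85×10⁻¹² × 1.34×10⁻³ / 5.44×10⁻³ = 4.58×10⁻¹² F.
Q = CV = 4.58×10⁻¹² × 1820 = 8.33×10⁻⁹ C.

8.33 nC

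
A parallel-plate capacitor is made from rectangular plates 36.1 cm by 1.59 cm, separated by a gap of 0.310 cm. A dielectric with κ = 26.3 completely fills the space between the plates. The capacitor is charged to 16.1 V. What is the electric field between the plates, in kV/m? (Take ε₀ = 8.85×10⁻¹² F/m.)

E ≈ 5.19 kV/m

E = V/d = 16.1 / 3.10×10⁻³ = 5.19×10³ V/m.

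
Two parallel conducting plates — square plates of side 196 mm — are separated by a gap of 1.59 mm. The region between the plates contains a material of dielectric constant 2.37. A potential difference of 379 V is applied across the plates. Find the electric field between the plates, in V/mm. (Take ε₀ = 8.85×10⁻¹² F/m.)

E = V/d = 379 / 1.59×10⁻³ = 2.38×10⁵ V/m.

E ≈ 238 V/mm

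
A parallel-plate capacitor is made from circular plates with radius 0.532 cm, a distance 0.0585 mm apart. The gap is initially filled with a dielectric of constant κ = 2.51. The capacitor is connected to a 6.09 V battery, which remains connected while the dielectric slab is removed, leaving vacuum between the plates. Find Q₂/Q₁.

Q₂/Q₁ ≈ 0.398

Battery connected ⇒ V is held fixed.
C₂ = 0.398 C₁ and Q = CV, so Q₂/Q₁ = C₂/C₁ = 0.398.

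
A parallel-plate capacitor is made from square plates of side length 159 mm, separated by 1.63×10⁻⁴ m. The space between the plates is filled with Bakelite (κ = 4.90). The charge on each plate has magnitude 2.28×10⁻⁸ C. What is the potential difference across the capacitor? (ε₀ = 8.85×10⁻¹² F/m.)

A = (159 mm)² = 2.53×10⁻² m².
C = κε₀A/d = 4.90 × 8.85×10⁻¹² × 2.53×10⁻² / 1.63×10⁻⁴ = 6.73×10⁻⁹ F.
V = Q/C = 2.28×10⁻⁸ / 6.73×10⁻⁹ = 3.39 V.

3.39 V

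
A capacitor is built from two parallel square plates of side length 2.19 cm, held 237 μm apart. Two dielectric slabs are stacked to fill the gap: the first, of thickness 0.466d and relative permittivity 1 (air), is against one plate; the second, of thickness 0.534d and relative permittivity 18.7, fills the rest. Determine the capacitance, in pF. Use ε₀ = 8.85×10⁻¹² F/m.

36.2 pF

A = (2.19 cm)² = 4.80×10⁻⁴ m².
Stacked slabs ⇒ two capacitors in series, each with the full plate area.
C₁ = κ₁ε₀A/d₁ = 1.00 × 8.85×10⁻¹² × 4.80×10⁻⁴ / 1.10×10⁻⁴ = 3.84×10⁻¹¹ F.
C₂ = κ₂ε₀A/d₂ = 18.7 × 8.85×10⁻¹² × 4.80×10⁻⁴ / 1.27×10⁻⁴ = 6.27×10⁻¹⁰ F.
C = (1/C₁ + 1/C₂)⁻¹ = 3.62×10⁻¹¹ F.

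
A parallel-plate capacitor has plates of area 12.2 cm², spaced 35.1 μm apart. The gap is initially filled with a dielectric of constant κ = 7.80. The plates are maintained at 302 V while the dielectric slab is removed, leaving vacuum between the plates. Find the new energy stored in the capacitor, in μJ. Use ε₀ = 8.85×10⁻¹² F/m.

A = 12.2 cm² = 1.22×10⁻³ m².
Initially C₁ = κε₀A/d = 7.80 × 8.85×10⁻¹² × 1.22×10⁻³ / 3.51×10⁻⁵ = 2.40×10⁻⁹ F.
U₁ = 1.09×10⁻⁴ J.
Battery connected ⇒ V is held fixed. C₂ = 0.128 C₁ and U = ½CV², so U₂/U₁ = C₂/C₁ = 0.128.
U₂ = 0.128 × 1.09×10⁻⁴ = 1.40×10⁻⁵ J.

14.0 μJ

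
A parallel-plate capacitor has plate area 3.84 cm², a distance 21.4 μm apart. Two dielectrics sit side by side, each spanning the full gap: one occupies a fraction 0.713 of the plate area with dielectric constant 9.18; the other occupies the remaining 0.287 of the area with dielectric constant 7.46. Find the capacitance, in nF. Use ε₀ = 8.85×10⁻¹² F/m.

1.38 nF

A = 3.84 cm² = 3.84×10⁻⁴ m².
Side-by-side slabs ⇒ two capacitors in parallel, each spanning the full gap.
C₁ = κ₁ε₀A₁/d = 9.18 × 8.85×10⁻¹² × 2.74×10⁻⁴ / 2.14×10⁻⁵ = 1.04×10⁻⁹ F.
C₂ = κ₂ε₀A₂/d = 7.46 × 8.85×10⁻¹² × 1.10×10⁻⁴ / 2.14×10⁻⁵ = 3.40×10⁻¹⁰ F.
C = C₁ + C₂ = 1.38×10⁻⁹ F.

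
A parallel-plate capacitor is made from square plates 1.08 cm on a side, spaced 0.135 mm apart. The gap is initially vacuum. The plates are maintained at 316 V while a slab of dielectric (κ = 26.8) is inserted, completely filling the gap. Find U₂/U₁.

U₂/U₁ ≈ 26.8

Battery connected ⇒ V is held fixed.
C₂ = 26.8 C₁ and U = ½CV², so U₂/U₁ = C₂/C₁ = 26.8.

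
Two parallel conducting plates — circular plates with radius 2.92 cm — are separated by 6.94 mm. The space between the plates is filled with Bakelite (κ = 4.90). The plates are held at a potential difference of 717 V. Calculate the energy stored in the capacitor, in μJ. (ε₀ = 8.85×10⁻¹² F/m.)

U ≈ 4.30 μJ

A = π(2.92 cm)² = 2.68×10⁻³ m².
C = κε₀A/d = 4.90 × 8.85×10⁻¹² × 2.68×10⁻³ / 6.94×10⁻³ = 1.67×10⁻¹¹ F.
U = ½CV² = ½ × 1.67×10⁻¹¹ × (717)² = 4.30×10⁻⁶ J.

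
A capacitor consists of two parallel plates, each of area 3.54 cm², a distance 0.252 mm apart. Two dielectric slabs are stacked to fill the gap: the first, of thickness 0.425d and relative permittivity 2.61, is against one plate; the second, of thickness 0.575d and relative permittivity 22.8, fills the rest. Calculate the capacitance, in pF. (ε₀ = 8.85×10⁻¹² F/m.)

C ≈ 66.1 pF

A = 3.54 cm² = 3.54×10⁻⁴ m².
Stacked slabs ⇒ two capacitors in series, each with the full plate area.
C₁ = κ₁ε₀A/d₁ = 2.61 × 8.85×10⁻¹² × 3.54×10⁻⁴ / 1.07×10⁻⁴ = 7.63×10⁻¹¹ F.
C₂ = κ₂ε₀A/d₂ = 22.8 × 8.85×10⁻¹² × 3.54×10⁻⁴ / 1.45×10⁻⁴ = 4.93×10⁻¹⁰ F.
C = (1/C₁ + 1/C₂)⁻¹ = 6.61×10⁻¹¹ F.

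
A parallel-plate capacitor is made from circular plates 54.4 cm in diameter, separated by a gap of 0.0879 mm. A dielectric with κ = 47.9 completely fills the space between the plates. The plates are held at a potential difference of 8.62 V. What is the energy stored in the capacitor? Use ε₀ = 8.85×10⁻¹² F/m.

U ≈ 41.6 μJ

A = π(54.4/2 cm)² = 0.232 m².
C = κε₀A/d = 47.9 × 8.85×10⁻¹² × 0.232 / 8.79×10⁻⁵ = 1.12×10⁻⁶ F.
U = ½CV² = ½ × 1.12×10⁻⁶ × (8.62)² = 4.16×10⁻⁵ J.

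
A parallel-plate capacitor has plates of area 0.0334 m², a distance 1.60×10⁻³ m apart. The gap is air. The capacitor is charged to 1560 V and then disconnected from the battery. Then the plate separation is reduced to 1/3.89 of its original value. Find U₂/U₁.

0.257

Isolated ⇒ Q is held fixed.
C₂ = 3.89 C₁ and U = Q²/(2C), so U₂/U₁ = C₁/C₂ = 0.257.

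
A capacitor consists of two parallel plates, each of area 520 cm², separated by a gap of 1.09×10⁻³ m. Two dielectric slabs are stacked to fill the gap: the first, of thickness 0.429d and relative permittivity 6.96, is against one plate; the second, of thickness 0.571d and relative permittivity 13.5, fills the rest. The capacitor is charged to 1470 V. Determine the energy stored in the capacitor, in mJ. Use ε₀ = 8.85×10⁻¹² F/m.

U ≈ 4.39 mJ

A = 520 cm² = 5.20×10⁻² m².
Stacked slabs ⇒ two capacitors in series, each with the full plate area.
C₁ = κ₁ε₀A/d₁ = 6.96 × 8.85×10⁻¹² × 5.20×10⁻² / 4.68×10⁻⁴ = 6.85×10⁻⁹ F.
C₂ = κ₂ε₀A/d₂ = 13.5 × 8.85×10⁻¹² × 5.20×10⁻² / 6.22×10⁻⁴ = 9.98×10⁻⁹ F.
C = (1/C₁ + 1/C₂)⁻¹ = 4.06×10⁻⁹ F.
U = ½CV² = ½ × 4.06×10⁻⁹ × (1470)² = 4.39×10⁻³ J.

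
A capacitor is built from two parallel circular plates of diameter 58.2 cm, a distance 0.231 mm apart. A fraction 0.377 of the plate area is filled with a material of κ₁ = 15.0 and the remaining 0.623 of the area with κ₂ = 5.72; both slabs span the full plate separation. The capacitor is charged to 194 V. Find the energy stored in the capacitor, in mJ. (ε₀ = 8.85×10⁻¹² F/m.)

A = π(58.2/2 cm)² = 0.266 m².
Side-by-side slabs ⇒ two capacitors in parallel, each spanning the full gap.
C₁ = κ₁ε₀A₁/d = 15.0 × 8.85×10⁻¹² × 0.100 / 2.31×10⁻⁴ = 5.76×10⁻⁸ F.
C₂ = κ₂ε₀A₂/d = 5.72 × 8.85×10⁻¹² × 0.166 / 2.31×10⁻⁴ = 3.63×10⁻⁸ F.
C = C₁ + C₂ = 9.40×10⁻⁸ F.
U = ½CV² = ½ × 9.40×10⁻⁸ × (194)² = 1.77×10⁻³ J.

1.77 mJ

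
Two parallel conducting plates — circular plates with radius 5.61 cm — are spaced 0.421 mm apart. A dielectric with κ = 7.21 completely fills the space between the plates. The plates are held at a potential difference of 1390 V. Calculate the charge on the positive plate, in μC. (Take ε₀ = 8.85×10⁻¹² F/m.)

2.08 μC

A = π(5.61 cm)² = 9.89×10⁻³ m².
C = κε₀A/d = 7.21 × 8.85×10⁻¹² × 9.89×10⁻³ / 4.21×10⁻⁴ = 1.50×10⁻⁹ F.
Q = CV = 1.50×10⁻⁹ × 1390 = 2.08×10⁻⁶ C.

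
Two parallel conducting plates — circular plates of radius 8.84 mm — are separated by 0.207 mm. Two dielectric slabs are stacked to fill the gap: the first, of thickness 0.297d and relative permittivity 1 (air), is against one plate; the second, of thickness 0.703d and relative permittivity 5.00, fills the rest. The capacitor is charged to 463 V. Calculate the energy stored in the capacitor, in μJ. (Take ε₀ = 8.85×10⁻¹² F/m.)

2.57 μJ

A = π(8.84 mm)² = 2.46×10⁻⁴ m².
Stacked slabs ⇒ two capacitors in series, each with the full plate area.
C₁ = κ₁ε₀A/d₁ = 1.00 × 8.85×10⁻¹² × 2.46×10⁻⁴ / 6.15×10⁻⁵ = 3.53×10⁻¹¹ F.
C₂ = κ₂ε₀A/d₂ = 5.00 × 8.85×10⁻¹² × 2.46×10⁻⁴ / 1.46×10⁻⁴ = 7.47×10⁻¹¹ F.
C = (1/C₁ + 1/C₂)⁻¹ = 2.40×10⁻¹¹ F.
U = ½CV² = ½ × 2.40×10⁻¹¹ × (463)² = 2.57×10⁻⁶ J.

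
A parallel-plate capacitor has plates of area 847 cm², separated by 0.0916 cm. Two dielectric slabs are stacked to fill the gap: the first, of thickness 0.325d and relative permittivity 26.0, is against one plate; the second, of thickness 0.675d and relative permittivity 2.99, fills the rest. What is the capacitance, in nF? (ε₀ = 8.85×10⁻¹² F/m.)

A = 847 cm² = 8.47×10⁻² m².
Stacked slabs ⇒ two capacitors in series, each with the full plate area.
C₁ = κ₁ε₀A/d₁ = 26.0 × 8.85×10⁻¹² × 8.47×10⁻² / 2.98×10⁻⁴ = 6.55×10⁻⁸ F.
C₂ = κ₂ε₀A/d₂ = 2.99 × 8.85×10⁻¹² × 8.47×10⁻² / 6.18×10⁻⁴ = 3.62×10⁻⁹ F.
C = (1/C₁ + 1/C₂)⁻¹ = 3.43×10⁻⁹ F.

C ≈ 3.43 nF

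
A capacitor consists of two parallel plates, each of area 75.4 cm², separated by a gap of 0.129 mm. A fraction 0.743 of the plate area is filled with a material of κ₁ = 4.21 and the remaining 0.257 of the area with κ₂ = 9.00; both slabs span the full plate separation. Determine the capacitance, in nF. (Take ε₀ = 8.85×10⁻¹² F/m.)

2.81 nF

A = 75.4 cm² = 7.54×10⁻³ m².
Side-by-side slabs ⇒ two capacitors in parallel, each spanning the full gap.
C₁ = κ₁ε₀A₁/d = 4.21 × 8.85×10⁻¹² × 5.60×10⁻³ / 1.29×10⁻⁴ = 1.62×10⁻⁹ F.
C₂ = κ₂ε₀A₂/d = 9.00 × 8.85×10⁻¹² × 1.94×10⁻³ / 1.29×10⁻⁴ = 1.20×10⁻⁹ F.
C = C₁ + C₂ = 2.81×10⁻⁹ F.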